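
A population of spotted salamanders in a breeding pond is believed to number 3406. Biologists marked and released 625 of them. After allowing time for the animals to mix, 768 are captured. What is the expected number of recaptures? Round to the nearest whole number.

The marked fraction of the population is 625/3406, so in a sample of 768 expect C·(M/N) marked.
E[R] = 625 × 768 / 3406 = 480000 / 3406 ≈ 140.9 → 141

expected recaptures ≈ 141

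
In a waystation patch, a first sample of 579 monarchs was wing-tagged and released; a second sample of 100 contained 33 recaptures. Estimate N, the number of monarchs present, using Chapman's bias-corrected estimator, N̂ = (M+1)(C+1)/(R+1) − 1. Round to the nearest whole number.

N ≈ 1722

N̂ = (579+1)(100+1)/(33+1) − 1 = 580·101/34 − 1
= 58580/34 − 1 ≈ 1722.9 − 1 ≈ 1721.9 → 1722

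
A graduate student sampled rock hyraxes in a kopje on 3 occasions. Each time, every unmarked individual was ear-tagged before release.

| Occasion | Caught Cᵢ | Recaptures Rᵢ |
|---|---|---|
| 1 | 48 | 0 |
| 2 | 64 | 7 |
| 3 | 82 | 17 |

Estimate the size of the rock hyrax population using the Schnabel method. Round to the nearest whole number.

N ≈ 487

Marked at large before each occasion: Mᵢ = Σⱼ<ᵢ (Cⱼ − Rⱼ) → M1=0, M2=48, M3=105
Σ MᵢCᵢ = 0·48 + 48·64 + 105·82 = 0 + 3072 + 8610 = 11682
Σ Rᵢ = 0 + 7 + 17 = 24
N̂ = 11682 / 24 ≈ 486.8 → 487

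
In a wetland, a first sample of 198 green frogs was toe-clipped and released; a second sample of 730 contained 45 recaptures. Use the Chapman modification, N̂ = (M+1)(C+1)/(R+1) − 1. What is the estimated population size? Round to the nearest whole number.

N̂ = (198+1)(730+1)/(45+1) − 1 = 199·731/46 − 1
= 145469/46 − 1 ≈ 3162.4 − 1 ≈ 3161.4 → 3161

N ≈ 3161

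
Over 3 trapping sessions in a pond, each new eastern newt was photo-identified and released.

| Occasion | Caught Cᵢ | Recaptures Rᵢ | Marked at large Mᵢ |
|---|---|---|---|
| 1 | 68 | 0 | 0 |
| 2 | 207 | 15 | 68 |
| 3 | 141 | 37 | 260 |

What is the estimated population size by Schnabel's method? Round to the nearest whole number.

N ≈ 976

Σ MᵢCᵢ = 0·68 + 68·207 + 260·141 = 0 + 14076 + 36660 = 50736
Σ Rᵢ = 0 + 15 + 37 = 52
N̂ = 50736 / 52 ≈ 975.7 → 976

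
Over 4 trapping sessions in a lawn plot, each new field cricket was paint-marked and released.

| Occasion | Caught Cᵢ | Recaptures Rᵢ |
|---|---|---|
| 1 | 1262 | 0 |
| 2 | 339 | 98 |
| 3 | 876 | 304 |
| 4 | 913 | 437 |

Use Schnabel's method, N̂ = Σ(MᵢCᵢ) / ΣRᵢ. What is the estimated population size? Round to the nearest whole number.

N ≈ 4337

Marked at large before each occasion: Mᵢ = Σⱼ<ᵢ (Cⱼ − Rⱼ) → M1=0, M2=1262, M3=1503, M4=2075
Σ MᵢCᵢ = 0·1262 + 1262·339 + 1503·876 + 2075·913 = 0 + 427818 + 1316628 + 1894475 = 3638921
Σ Rᵢ = 0 + 98 + 304 + 437 = 839
N̂ = 3638921 / 839 ≈ 4337.2 → 4337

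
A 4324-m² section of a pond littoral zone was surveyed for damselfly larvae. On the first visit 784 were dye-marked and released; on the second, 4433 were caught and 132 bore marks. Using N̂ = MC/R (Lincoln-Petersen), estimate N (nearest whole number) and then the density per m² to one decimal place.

density ≈ 6.1 damselfly larvae per m²

N̂ = 784·4433/132 = 3475472/132 ≈ 26329.3 → 26329
Density = N̂ / area = 26329 / 4324 ≈ 6.09 → 6.1 per m²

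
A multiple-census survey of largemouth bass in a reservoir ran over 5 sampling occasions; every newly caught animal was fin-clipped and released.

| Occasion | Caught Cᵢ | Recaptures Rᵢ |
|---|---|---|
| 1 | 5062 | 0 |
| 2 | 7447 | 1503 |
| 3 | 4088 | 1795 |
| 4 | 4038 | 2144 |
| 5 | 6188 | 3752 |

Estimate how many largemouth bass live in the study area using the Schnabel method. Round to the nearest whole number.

N ≈ 25,060

Marked at large before each occasion: Mᵢ = Σⱼ<ᵢ (Cⱼ − Rⱼ) → M1=0, M2=5062, M3=11006, M4=13299, M5=15193
Σ MᵢCᵢ = 0·5062 + 5062·7447 + 11006·4088 + 13299·4038 + 15193·6188 = 0 + 37696714 + 44992528 + 53701362 + 94014284 = 230404888
Σ Rᵢ = 0 + 1503 + 1795 + 2144 + 3752 = 9194
N̂ = 230404888 / 9194 ≈ 25060.4 → 25060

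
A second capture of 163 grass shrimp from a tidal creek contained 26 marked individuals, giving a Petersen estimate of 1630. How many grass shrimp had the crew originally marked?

M = 260

From N = M·C/R: M = N·R / C = 1630·26 / 163 = 42380 / 163 = 260.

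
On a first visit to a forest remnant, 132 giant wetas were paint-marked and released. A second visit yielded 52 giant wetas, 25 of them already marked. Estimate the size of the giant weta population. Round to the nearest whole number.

N ≈ 275

Lincoln-Petersen assumes M/N = R/C, so N = M·C / R.
N = (132 × 52) / 25 = 6864 / 25 ≈ 274.6 → 275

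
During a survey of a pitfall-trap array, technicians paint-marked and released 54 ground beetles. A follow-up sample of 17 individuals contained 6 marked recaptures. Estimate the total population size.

The marked fraction in the recapture sample should equal the marked fraction in the population: 6/17 = 54/N.
N = (54 × 17) / 6 = 918 / 6 = 153

N = 153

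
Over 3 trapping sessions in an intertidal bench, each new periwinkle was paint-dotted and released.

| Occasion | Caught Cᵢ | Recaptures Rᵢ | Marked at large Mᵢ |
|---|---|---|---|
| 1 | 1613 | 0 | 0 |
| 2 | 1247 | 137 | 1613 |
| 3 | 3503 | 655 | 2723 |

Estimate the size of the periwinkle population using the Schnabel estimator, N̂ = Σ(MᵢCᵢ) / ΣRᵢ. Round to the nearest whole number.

N ≈ 14,583

Σ MᵢCᵢ = 0·1613 + 1613·1247 + 2723·3503 = 0 + 2011411 + 9538669 = 11550080
Σ Rᵢ = 0 + 137 + 655 = 792
N̂ = 11550080 / 792 ≈ 14583.4 → 14583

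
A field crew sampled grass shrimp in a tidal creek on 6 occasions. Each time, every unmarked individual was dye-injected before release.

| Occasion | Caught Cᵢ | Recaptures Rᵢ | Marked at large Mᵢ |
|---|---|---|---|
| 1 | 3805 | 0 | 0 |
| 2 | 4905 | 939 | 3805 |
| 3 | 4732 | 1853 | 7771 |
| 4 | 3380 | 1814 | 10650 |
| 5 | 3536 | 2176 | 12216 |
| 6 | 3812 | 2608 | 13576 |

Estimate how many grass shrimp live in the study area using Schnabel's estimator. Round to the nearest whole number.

Σ MᵢCᵢ = 0·3805 + 3805·4905 + 7771·4732 + 10650·3380 + 12216·3536 + 13576·3812 = 0 + 18663525 + 36772372 + 35997000 + 43195776 + 51751712 = 186380385
Σ Rᵢ = 0 + 939 + 1853 + 1814 + 2176 + 2608 = 9390
N̂ = 186380385 / 9390 ≈ 19848.8 → 19849

N ≈ 19,849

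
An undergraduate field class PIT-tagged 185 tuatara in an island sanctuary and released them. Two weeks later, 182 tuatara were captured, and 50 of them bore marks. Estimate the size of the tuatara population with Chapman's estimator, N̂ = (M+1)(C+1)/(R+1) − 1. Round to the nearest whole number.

N ≈ 666

N̂ = (185+1)(182+1)/(50+1) − 1 = 186·183/51 − 1
= 34038/51 − 1 ≈ 667.4 − 1 ≈ 666.4 → 666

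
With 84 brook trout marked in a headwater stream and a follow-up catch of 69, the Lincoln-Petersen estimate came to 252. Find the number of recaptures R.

R = 23

From N = M·C/R: R = M·C / N = 84·69 / 252 = 5796 / 252 = 23.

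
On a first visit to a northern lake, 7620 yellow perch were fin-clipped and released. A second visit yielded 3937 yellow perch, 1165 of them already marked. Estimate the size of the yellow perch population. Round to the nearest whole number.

N ≈ 25,751

The marked fraction in the recapture sample should equal the marked fraction in the population: 1165/3937 = 7620/N.
N = (7620 × 3937) / 1165 = 29999940 / 1165 ≈ 25751.0 → 25751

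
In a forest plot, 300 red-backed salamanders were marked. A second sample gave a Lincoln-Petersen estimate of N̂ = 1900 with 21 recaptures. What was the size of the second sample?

C = 133

From N = M·C/R: C = N·R / M = 1900·21 / 300 = 39900 / 300 = 133.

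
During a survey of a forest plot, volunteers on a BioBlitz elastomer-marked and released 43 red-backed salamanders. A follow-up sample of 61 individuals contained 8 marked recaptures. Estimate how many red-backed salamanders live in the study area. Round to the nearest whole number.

If marked individuals mix randomly, R/C ≈ M/N, giving N ≈ M·C/R.
N = (43 × 61) / 8 = 2623 / 8 ≈ 327.9 → 328

N ≈ 328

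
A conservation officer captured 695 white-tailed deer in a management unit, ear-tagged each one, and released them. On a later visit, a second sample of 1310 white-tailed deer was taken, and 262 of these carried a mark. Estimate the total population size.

If marked individuals mix randomly, R/C ≈ M/N, giving N ≈ M·C/R.
N = (695 × 1310) / 262 = 910450 / 262 = 3475

N = 3475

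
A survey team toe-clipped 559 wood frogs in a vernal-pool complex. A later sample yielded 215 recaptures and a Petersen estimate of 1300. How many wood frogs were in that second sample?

C = 500

From N = M·C/R: C = N·R / M = 1300·215 / 559 = 279500 / 559 = 500.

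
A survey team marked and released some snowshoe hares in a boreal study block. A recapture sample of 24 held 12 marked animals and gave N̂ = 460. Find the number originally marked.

From N = M·C/R: M = N·R / C = 460·12 / 24 = 5520 / 24 = 230.

M = 230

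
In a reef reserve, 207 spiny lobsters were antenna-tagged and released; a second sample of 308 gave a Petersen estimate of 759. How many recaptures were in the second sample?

From N = M·C/R: R = M·C / N = 207·308 / 759 = 63756 / 759 = 84.

R = 84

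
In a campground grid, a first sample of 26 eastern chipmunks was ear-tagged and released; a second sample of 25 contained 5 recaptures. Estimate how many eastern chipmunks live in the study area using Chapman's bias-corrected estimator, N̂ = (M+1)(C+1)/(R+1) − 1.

N̂ = (26+1)(25+1)/(5+1) − 1 = 27·26/6 − 1
= 702/6 − 1 = 117 − 1 = 116

N = 116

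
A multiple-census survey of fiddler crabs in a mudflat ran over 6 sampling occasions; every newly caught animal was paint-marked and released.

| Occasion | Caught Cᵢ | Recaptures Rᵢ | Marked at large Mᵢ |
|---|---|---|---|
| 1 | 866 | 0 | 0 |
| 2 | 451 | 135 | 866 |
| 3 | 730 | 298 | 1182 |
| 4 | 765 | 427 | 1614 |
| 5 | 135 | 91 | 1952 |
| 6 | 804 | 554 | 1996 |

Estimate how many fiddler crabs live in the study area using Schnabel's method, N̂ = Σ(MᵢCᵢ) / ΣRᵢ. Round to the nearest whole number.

Σ MᵢCᵢ = 0·866 + 866·451 + 1182·730 + 1614·765 + 1952·135 + 1996·804 = 0 + 390566 + 862860 + 1234710 + 263520 + 1604784 = 4356440
Σ Rᵢ = 0 + 135 + 298 + 427 + 91 + 554 = 1505
N̂ = 4356440 / 1505 ≈ 2894.6 → 2895

N ≈ 2895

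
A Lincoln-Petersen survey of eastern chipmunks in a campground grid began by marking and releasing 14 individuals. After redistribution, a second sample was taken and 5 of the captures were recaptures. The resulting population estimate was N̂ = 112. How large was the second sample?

From N = M·C/R: C = N·R / M = 112·5 / 14 = 560 / 14 = 40.

C = 40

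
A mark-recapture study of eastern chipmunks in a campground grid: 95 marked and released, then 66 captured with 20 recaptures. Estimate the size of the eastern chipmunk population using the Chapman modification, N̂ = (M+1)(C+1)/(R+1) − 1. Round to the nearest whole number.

N ≈ 305

N̂ = (95+1)(66+1)/(20+1) − 1 = 96·67/21 − 1
= 6432/21 − 1 ≈ 306.3 − 1 ≈ 305.3 → 305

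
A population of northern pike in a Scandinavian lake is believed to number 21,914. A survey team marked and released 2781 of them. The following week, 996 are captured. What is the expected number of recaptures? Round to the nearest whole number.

Expected recaptures E[R] = M·C / N.
E[R] = 2781 × 996 / 21914 = 2769876 / 21914 ≈ 126.4 → 126

expected recaptures ≈ 126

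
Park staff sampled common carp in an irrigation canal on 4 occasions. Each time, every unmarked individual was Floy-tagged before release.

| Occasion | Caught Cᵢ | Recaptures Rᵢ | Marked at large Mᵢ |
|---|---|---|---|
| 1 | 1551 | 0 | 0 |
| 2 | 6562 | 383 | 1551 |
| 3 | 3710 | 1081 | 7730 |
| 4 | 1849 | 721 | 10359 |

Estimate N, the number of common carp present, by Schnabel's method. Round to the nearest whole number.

Σ MᵢCᵢ = 0·1551 + 1551·6562 + 7730·3710 + 10359·1849 = 0 + 10177662 + 28678300 + 19153791 = 58009753
Σ Rᵢ = 0 + 383 + 1081 + 721 = 2185
N̂ = 58009753 / 2185 ≈ 26549.1 → 26549

N ≈ 26,549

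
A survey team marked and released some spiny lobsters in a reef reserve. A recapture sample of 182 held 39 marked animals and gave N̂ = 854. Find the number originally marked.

M = 183

From N = M·C/R: M = N·R / C = 854·39 / 182 = 33306 / 182 = 183.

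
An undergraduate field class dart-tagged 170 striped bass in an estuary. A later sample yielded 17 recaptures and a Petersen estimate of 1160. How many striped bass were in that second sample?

From N = M·C/R: C = N·R / M = 1160·17 / 170 = 19720 / 170 = 116.

C = 116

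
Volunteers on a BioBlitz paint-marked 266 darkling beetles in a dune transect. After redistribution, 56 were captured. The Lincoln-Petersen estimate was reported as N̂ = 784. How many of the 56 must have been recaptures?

R = 19

From N = M·C/R: R = M·C / N = 266·56 / 784 = 14896 / 784 = 19.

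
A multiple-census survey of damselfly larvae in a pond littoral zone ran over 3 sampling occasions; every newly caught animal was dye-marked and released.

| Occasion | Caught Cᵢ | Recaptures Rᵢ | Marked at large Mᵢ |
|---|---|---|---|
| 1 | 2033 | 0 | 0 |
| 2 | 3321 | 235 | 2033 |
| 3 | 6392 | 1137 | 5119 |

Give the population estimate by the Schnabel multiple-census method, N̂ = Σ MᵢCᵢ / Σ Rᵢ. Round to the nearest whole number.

Σ MᵢCᵢ = 0·2033 + 2033·3321 + 5119·6392 = 0 + 6751593 + 32720648 = 39472241
Σ Rᵢ = 0 + 235 + 1137 = 1372
N̂ = 39472241 / 1372 ≈ 28769.9 → 28770

N ≈ 28,770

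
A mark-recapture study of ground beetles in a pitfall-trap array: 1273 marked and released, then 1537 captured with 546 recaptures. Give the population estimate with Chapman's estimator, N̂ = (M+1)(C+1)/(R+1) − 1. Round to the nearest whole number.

N ≈ 3581

N̂ = (1273+1)(1537+1)/(546+1) − 1 = 1274·1538/547 − 1
= 1959412/547 − 1 ≈ 3582.1 − 1 ≈ 3581.1 → 3581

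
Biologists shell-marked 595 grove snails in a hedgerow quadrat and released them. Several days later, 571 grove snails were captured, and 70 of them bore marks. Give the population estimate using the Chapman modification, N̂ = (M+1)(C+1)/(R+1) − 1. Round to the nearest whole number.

N̂ = (595+1)(571+1)/(70+1) − 1 = 596·572/71 − 1
= 340912/71 − 1 ≈ 4801.6 − 1 ≈ 4800.6 → 4801

N ≈ 4801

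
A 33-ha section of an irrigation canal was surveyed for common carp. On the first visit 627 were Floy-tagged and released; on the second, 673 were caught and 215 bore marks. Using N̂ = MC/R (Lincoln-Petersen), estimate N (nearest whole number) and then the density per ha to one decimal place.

N̂ = 627·673/215 = 421971/215 ≈ 1962.7 → 1963
Density = N̂ / area = 1963 / 33 ≈ 59.48 → 59.5 per ha

density ≈ 59.5 common carp per ha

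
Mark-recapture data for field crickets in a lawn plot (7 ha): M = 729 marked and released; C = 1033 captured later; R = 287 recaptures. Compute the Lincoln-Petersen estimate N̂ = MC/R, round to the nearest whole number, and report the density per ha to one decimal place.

N̂ = 729·1033/287 = 753057/287 ≈ 2623.9 → 2624
Density = N̂ / area = 2624 / 7 ≈ 374.86 → 374.9 per ha

density ≈ 374.9 field crickets per ha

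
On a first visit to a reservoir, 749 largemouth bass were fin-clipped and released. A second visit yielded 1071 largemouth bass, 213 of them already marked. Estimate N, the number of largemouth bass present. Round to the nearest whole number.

N = (749 × 1071) / 213 = 802179 / 213 ≈ 3766.1 → 3766

N ≈ 3766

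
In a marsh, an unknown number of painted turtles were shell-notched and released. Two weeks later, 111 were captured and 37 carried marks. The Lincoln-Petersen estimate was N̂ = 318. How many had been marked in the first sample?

M = 106

From N = M·C/R: M = N·R / C = 318·37 / 111 = 11766 / 111 = 106.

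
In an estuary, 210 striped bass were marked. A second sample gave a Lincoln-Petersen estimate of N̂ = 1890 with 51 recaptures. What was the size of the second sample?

From N = M·C/R: C = N·R / M = 1890·51 / 210 = 96390 / 210 = 459.

C = 459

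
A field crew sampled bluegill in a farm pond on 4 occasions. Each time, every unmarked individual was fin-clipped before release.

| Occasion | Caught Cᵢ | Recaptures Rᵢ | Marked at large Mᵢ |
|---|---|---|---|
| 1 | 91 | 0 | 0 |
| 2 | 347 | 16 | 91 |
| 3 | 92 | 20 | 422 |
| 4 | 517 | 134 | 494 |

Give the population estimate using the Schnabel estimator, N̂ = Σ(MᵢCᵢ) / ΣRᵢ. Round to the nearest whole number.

Σ MᵢCᵢ = 0·91 + 91·347 + 422·92 + 494·517 = 0 + 31577 + 38824 + 255398 = 325799
Σ Rᵢ = 0 + 16 + 20 + 134 = 170
N̂ = 325799 / 170 ≈ 1916.46 → 1916

N ≈ 1916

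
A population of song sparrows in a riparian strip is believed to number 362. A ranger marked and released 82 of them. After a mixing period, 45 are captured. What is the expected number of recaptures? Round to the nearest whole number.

The marked fraction of the population is 82/362, so in a sample of 45 expect C·(M/N) marked.
E[R] = 82 × 45 / 362 = 3690 / 362 ≈ 10.2 → 10

expected recaptures ≈ 10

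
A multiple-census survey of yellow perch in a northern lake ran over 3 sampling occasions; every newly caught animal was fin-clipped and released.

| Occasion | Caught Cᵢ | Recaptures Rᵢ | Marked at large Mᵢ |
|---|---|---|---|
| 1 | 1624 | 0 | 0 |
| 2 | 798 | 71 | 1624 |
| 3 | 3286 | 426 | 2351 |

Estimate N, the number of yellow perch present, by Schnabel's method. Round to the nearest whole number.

N ≈ 18,152

Σ MᵢCᵢ = 0·1624 + 1624·798 + 2351·3286 = 0 + 1295952 + 7725386 = 9021338
Σ Rᵢ = 0 + 71 + 426 = 497
N̂ = 9021338 / 497 ≈ 18151.6 → 18152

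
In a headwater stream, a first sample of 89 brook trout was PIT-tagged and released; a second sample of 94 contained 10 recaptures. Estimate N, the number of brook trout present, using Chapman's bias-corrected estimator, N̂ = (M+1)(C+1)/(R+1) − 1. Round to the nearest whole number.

N̂ = (89+1)(94+1)/(10+1) − 1 = 90·95/11 − 1
= 8550/11 − 1 ≈ 777.3 − 1 ≈ 776.3 → 776

N ≈ 776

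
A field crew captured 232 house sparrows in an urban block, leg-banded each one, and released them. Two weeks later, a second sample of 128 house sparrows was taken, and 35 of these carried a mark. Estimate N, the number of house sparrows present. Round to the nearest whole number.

N = (232 × 128) / 35 = 29696 / 35 ≈ 848.46 → 848

N ≈ 848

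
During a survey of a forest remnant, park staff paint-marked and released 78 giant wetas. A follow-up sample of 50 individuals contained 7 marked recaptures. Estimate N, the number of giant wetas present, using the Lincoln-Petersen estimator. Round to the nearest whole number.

If marked individuals mix randomly, R/C ≈ M/N, giving N ≈ M·C/R.
N = (78 × 50) / 7 = 3900 / 7 ≈ 557.1 → 557

N ≈ 557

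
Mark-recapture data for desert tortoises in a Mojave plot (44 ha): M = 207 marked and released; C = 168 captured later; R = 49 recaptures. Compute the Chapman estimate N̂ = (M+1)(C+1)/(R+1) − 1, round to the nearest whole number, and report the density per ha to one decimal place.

N̂ = 208·169/50 − 1 = 35152/50 − 1 ≈ 702.0 → 702
Density = N̂ / area = 702 / 44 ≈ 15.95 → 16.0 per ha

density ≈ 16.0 desert tortoises per ha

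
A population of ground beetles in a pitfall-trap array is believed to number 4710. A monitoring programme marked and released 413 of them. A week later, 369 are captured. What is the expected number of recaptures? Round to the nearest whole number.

Expected recaptures E[R] = M·C / N.
E[R] = 413 × 369 / 4710 = 152397 / 4710 ≈ 32.4 → 32

expected recaptures ≈ 32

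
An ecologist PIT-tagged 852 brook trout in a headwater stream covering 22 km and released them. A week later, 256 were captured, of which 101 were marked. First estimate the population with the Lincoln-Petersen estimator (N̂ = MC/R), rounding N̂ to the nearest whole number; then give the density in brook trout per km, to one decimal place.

density ≈ 98.2 brook trout per km

N̂ = 852·256/101 = 218112/101 ≈ 2159.5 → 2160
Density = N̂ / area = 2160 / 22 ≈ 98.18 → 98.2 per km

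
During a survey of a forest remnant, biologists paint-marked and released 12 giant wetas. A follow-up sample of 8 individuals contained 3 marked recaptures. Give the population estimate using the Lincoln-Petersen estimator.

N = (12 × 8) / 3 = 96 / 3 = 32

N = 32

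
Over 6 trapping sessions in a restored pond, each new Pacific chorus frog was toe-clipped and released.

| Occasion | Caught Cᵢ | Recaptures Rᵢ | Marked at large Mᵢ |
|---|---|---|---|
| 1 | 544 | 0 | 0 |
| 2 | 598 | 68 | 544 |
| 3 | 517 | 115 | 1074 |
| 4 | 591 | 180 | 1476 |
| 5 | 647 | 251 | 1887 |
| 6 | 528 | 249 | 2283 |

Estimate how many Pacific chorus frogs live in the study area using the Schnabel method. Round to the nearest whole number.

Σ MᵢCᵢ = 0·544 + 544·598 + 1074·517 + 1476·591 + 1887·647 + 2283·528 = 0 + 325312 + 555258 + 872316 + 1220889 + 1205424 = 4179199
Σ Rᵢ = 0 + 68 + 115 + 180 + 251 + 249 = 863
N̂ = 4179199 / 863 ≈ 4842.6 → 4843

N ≈ 4843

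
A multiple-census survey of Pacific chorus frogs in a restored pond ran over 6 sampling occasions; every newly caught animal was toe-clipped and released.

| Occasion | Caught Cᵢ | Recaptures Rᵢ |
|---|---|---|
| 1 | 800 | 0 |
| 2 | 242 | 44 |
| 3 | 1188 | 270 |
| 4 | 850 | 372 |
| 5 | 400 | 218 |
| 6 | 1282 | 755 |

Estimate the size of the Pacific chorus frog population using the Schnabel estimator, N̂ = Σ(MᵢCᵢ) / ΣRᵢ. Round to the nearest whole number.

N ≈ 4381

Marked at large before each occasion: Mᵢ = Σⱼ<ᵢ (Cⱼ − Rⱼ) → M1=0, M2=800, M3=998, M4=1916, M5=2394, M6=2576
Σ MᵢCᵢ = 0·800 + 800·242 + 998·1188 + 1916·850 + 2394·400 + 2576·1282 = 0 + 193600 + 1185624 + 1628600 + 957600 + 3302432 = 7267856
Σ Rᵢ = 0 + 44 + 270 + 372 + 218 + 755 = 1659
N̂ = 7267856 / 1659 ≈ 4380.9 → 4381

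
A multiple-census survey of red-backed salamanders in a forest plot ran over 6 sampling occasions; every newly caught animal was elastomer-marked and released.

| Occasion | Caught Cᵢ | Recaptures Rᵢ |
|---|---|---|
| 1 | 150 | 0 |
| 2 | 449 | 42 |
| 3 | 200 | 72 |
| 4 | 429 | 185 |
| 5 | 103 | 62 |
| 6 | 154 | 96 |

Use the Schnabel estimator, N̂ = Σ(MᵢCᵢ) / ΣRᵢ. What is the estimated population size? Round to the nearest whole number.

Marked at large before each occasion: Mᵢ = Σⱼ<ᵢ (Cⱼ − Rⱼ) → M1=0, M2=150, M3=557, M4=685, M5=929, M6=970
Σ MᵢCᵢ = 0·150 + 150·449 + 557·200 + 685·429 + 929·103 + 970·154 = 0 + 67350 + 111400 + 293865 + 95687 + 149380 = 717682
Σ Rᵢ = 0 + 42 + 72 + 185 + 62 + 96 = 457
N̂ = 717682 / 457 ≈ 1570.4 → 1570

N ≈ 1570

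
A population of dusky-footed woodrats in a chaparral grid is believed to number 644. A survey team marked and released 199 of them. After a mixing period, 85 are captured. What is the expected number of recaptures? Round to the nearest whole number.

Expected recaptures E[R] = M·C / N.
E[R] = 199 × 85 / 644 = 16915 / 644 ≈ 26.3 → 26

expected recaptures ≈ 26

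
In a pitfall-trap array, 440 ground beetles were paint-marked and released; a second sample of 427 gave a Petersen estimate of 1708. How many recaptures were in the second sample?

From N = M·C/R: R = M·C / N = 440·427 / 1708 = 187880 / 1708 = 110.

R = 110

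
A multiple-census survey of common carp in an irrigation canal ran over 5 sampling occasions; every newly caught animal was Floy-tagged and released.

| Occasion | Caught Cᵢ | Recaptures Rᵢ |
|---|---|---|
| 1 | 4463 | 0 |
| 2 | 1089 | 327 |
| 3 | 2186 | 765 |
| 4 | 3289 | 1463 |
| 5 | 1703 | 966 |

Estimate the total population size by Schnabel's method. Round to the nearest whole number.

Marked at large before each occasion: Mᵢ = Σⱼ<ᵢ (Cⱼ − Rⱼ) → M1=0, M2=4463, M3=5225, M4=6646, M5=8472
Σ MᵢCᵢ = 0·4463 + 4463·1089 + 5225·2186 + 6646·3289 + 8472·1703 = 0 + 4860207 + 11421850 + 21858694 + 14427816 = 52568567
Σ Rᵢ = 0 + 327 + 765 + 1463 + 966 = 3521
N̂ = 52568567 / 3521 ≈ 14930.0 → 14930

N ≈ 14,930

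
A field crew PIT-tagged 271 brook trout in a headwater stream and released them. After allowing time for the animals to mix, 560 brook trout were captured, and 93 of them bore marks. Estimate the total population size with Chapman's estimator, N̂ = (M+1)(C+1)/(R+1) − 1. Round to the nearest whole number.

N̂ = (271+1)(560+1)/(93+1) − 1 = 272·561/94 − 1
= 152592/94 − 1 ≈ 1623.3 − 1 ≈ 1622.3 → 1622

N ≈ 1622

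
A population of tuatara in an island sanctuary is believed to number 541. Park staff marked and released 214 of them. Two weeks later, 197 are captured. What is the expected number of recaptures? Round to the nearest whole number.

The marked fraction of the population is 214/541, so in a sample of 197 expect C·(M/N) marked.
E[R] = 214 × 197 / 541 = 42158 / 541 ≈ 77.9 → 78

expected recaptures ≈ 78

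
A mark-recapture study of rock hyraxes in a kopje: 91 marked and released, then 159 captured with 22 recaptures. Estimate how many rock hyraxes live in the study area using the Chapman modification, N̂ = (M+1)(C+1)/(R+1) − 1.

N̂ = (91+1)(159+1)/(22+1) − 1 = 92·160/23 − 1
= 14720/23 − 1 = 640 − 1 = 639

N = 639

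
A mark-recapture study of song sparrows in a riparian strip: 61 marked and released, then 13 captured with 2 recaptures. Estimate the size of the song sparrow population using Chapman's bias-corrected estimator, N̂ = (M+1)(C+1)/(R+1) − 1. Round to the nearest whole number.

N ≈ 288

N̂ = (61+1)(13+1)/(2+1) − 1 = 62·14/3 − 1
= 868/3 − 1 ≈ 289.3 − 1 ≈ 288.3 → 288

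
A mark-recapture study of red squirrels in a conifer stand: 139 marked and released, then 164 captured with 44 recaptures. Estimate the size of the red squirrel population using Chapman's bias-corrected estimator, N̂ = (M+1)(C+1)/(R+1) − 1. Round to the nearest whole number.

N ≈ 512

N̂ = (139+1)(164+1)/(44+1) − 1 = 140·165/45 − 1
= 23100/45 − 1 ≈ 513.3 − 1 ≈ 512.3 → 512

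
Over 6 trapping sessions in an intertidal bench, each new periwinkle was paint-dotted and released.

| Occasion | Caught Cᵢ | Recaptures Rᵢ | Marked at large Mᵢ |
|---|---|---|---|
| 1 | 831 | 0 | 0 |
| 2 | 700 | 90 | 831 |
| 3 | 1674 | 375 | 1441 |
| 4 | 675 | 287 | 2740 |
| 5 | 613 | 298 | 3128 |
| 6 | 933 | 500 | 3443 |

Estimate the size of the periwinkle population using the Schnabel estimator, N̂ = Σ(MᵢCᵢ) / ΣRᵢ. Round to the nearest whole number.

N ≈ 6434

Σ MᵢCᵢ = 0·831 + 831·700 + 1441·1674 + 2740·675 + 3128·613 + 3443·933 = 0 + 581700 + 2412234 + 1849500 + 1917464 + 3212319 = 9973217
Σ Rᵢ = 0 + 90 + 375 + 287 + 298 + 500 = 1550
N̂ = 9973217 / 1550 ≈ 6434.3 → 6434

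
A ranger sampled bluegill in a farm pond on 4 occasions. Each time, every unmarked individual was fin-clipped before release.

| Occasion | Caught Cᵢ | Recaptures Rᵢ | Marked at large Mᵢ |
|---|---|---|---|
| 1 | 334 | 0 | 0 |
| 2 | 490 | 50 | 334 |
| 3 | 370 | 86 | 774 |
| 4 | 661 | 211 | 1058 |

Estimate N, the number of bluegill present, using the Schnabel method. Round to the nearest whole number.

Σ MᵢCᵢ = 0·334 + 334·490 + 774·370 + 1058·661 = 0 + 163660 + 286380 + 699338 = 1149378
Σ Rᵢ = 0 + 50 + 86 + 211 = 347
N̂ = 1149378 / 347 ≈ 3312.3 → 3312

N ≈ 3312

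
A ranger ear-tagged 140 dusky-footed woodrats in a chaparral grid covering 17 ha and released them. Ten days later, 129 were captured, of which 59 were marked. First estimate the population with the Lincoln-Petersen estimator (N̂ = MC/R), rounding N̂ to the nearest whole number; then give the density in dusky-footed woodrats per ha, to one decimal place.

N̂ = 140·129/59 = 18060/59 ≈ 306.1 → 306
Density = N̂ / area = 306 / 17 = 18.0 per ha

density ≈ 18.0 dusky-footed woodrats per ha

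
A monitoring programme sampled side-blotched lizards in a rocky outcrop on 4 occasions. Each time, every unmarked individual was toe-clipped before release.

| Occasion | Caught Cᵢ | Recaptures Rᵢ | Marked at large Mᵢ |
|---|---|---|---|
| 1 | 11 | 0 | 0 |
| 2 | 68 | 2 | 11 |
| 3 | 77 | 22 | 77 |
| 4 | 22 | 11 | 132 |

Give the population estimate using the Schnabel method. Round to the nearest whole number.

Σ MᵢCᵢ = 0·11 + 11·68 + 77·77 + 132·22 = 0 + 748 + 5929 + 2904 = 9581
Σ Rᵢ = 0 + 2 + 22 + 11 = 35
N̂ = 9581 / 35 ≈ 273.7 → 274

N ≈ 274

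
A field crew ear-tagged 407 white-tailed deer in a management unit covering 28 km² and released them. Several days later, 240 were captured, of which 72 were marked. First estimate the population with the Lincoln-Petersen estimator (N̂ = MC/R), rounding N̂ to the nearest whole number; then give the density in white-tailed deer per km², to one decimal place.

density ≈ 48.5 white-tailed deer per km²

N̂ = 407·240/72 = 97680/72 ≈ 1356.7 → 1357
Density = N̂ / area = 1357 / 28 ≈ 48.46 → 48.5 per km²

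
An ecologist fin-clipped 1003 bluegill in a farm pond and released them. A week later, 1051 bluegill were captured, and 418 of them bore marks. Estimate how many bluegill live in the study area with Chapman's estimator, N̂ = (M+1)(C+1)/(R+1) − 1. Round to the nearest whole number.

N ≈ 2520

N̂ = (1003+1)(1051+1)/(418+1) − 1 = 1004·1052/419 − 1
= 1056208/419 − 1 ≈ 2520.8 − 1 ≈ 2519.8 → 2520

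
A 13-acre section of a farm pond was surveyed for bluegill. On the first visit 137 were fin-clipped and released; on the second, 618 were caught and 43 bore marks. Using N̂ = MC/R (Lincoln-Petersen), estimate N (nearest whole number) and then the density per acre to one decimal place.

N̂ = 137·618/43 = 84666/43 ≈ 1969.0 → 1969
Density = N̂ / area = 1969 / 13 ≈ 151.46 → 151.5 per acre

density ≈ 151.5 bluegill per acre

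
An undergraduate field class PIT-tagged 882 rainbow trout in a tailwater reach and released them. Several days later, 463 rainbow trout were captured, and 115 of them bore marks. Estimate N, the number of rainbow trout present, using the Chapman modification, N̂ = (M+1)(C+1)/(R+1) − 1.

N = 3531

N̂ = (882+1)(463+1)/(115+1) − 1 = 883·464/116 − 1
= 409712/116 − 1 = 3532 − 1 = 3531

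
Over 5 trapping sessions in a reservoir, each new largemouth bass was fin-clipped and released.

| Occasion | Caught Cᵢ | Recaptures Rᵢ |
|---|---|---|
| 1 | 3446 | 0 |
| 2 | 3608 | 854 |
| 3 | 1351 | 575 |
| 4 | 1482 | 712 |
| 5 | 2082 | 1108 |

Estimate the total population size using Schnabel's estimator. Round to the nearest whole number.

N ≈ 14,551

Marked at large before each occasion: Mᵢ = Σⱼ<ᵢ (Cⱼ − Rⱼ) → M1=0, M2=3446, M3=6200, M4=6976, M5=7746
Σ MᵢCᵢ = 0·3446 + 3446·3608 + 6200·1351 + 6976·1482 + 7746·2082 = 0 + 12433168 + 8376200 + 10338432 + 16127172 = 47274972
Σ Rᵢ = 0 + 854 + 575 + 712 + 1108 = 3249
N̂ = 47274972 / 3249 ≈ 14550.6 → 14551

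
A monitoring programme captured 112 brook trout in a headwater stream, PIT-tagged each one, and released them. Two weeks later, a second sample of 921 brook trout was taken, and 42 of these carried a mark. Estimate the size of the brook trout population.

N = 2456

N = (112 × 921) / 42 = 103152 / 42 = 2456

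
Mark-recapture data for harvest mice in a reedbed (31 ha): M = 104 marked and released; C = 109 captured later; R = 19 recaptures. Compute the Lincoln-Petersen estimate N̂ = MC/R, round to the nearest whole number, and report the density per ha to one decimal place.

N̂ = 104·109/19 = 11336/19 ≈ 596.6 → 597
Density = N̂ / area = 597 / 31 ≈ 19.26 → 19.3 per ha

density ≈ 19.3 harvest mice per ha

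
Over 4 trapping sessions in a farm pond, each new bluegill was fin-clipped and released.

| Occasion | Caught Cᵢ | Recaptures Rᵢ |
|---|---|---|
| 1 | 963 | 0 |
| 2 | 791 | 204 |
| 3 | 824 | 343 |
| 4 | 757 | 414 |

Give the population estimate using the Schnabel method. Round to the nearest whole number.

N ≈ 3722

Marked at large before each occasion: Mᵢ = Σⱼ<ᵢ (Cⱼ − Rⱼ) → M1=0, M2=963, M3=1550, M4=2031
Σ MᵢCᵢ = 0·963 + 963·791 + 1550·824 + 2031·757 = 0 + 761733 + 1277200 + 1537467 = 3576400
Σ Rᵢ = 0 + 204 + 343 + 414 = 961
N̂ = 3576400 / 961 ≈ 3721.5 → 3722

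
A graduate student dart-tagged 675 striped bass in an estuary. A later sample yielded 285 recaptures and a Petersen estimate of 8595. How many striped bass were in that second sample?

C = 3629

From N = M·C/R: C = N·R / M = 8595·285 / 675 = 2449575 / 675 = 3629.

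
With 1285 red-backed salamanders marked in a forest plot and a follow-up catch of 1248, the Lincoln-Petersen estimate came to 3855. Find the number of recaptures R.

R = 416

From N = M·C/R: R = M·C / N = 1285·1248 / 3855 = 1603680 / 3855 = 416.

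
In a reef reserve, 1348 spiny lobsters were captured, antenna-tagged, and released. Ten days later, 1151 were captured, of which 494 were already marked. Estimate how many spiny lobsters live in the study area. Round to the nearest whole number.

N ≈ 3141

Lincoln-Petersen assumes M/N = R/C, so N = M·C / R.
N = (1348 × 1151) / 494 = 1551548 / 494 ≈ 3140.8 → 3141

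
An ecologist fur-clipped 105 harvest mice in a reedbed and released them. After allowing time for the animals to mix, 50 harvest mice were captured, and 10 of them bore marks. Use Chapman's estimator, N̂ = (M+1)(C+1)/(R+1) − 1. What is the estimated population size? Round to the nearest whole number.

N̂ = (105+1)(50+1)/(10+1) − 1 = 106·51/11 − 1
= 5406/11 − 1 ≈ 491.45 − 1 ≈ 490.45 → 490

N ≈ 490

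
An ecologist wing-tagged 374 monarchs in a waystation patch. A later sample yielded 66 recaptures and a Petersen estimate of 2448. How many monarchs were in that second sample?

C = 432

From N = M·C/R: C = N·R / M = 2448·66 / 374 = 161568 / 374 = 432.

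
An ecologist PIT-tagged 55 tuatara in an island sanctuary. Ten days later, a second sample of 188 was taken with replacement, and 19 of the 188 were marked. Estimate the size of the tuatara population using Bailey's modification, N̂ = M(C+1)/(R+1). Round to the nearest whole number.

N ≈ 520

N̂ = 55·(188+1)/(19+1) = 55·189/20 = 10395/20 ≈ 519.8 → 520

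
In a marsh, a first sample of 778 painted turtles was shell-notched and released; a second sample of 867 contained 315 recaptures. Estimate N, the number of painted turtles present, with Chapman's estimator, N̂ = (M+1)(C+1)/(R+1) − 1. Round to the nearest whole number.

N̂ = (778+1)(867+1)/(315+1) − 1 = 779·868/316 − 1
= 676172/316 − 1 ≈ 2139.8 − 1 ≈ 2138.8 → 2139

N ≈ 2139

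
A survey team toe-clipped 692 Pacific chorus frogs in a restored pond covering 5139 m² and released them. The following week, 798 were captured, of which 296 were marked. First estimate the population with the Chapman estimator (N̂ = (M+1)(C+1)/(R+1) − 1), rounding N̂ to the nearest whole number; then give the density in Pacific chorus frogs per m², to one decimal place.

density ≈ 0.4 Pacific chorus frogs per m²

N̂ = 693·799/297 − 1 = 553707/297 − 1 ≈ 1863.3 → 1863
Density = N̂ / area = 1863 / 5139 ≈ 0.36 → 0.4 per m²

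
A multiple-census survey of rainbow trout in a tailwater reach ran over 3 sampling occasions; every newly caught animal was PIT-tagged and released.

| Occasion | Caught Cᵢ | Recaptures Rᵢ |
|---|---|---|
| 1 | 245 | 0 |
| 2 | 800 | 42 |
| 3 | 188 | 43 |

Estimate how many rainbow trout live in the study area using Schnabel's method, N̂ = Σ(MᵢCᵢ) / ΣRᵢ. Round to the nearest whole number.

N ≈ 4524

Marked at large before each occasion: Mᵢ = Σⱼ<ᵢ (Cⱼ − Rⱼ) → M1=0, M2=245, M3=1003
Σ MᵢCᵢ = 0·245 + 245·800 + 1003·188 = 0 + 196000 + 188564 = 384564
Σ Rᵢ = 0 + 42 + 43 = 85
N̂ = 384564 / 85 ≈ 4524.3 → 4524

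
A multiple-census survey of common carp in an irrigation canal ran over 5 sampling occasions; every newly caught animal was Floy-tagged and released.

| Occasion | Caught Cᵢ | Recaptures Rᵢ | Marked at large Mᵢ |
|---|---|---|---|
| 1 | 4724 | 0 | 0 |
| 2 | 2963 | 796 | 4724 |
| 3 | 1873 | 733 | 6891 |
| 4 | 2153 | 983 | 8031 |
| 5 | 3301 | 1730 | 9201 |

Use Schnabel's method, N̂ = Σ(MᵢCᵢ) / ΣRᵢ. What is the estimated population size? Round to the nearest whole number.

Σ MᵢCᵢ = 0·4724 + 4724·2963 + 6891·1873 + 8031·2153 + 9201·3301 = 0 + 13997212 + 12906843 + 17290743 + 30372501 = 74567299
Σ Rᵢ = 0 + 796 + 733 + 983 + 1730 = 4242
N̂ = 74567299 / 4242 ≈ 17578.3 → 17578

N ≈ 17,578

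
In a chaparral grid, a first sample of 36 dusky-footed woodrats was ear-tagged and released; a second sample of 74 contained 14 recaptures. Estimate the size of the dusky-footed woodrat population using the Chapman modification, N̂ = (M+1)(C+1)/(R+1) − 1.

N = 184

N̂ = (36+1)(74+1)/(14+1) − 1 = 37·75/15 − 1
= 2775/15 − 1 = 185 − 1 = 184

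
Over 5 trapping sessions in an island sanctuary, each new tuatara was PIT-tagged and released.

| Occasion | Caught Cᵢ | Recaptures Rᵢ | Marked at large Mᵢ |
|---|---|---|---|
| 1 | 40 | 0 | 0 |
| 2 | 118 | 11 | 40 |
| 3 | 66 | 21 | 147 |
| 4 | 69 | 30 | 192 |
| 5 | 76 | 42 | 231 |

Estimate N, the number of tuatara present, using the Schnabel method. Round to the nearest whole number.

N ≈ 435

Σ MᵢCᵢ = 0·40 + 40·118 + 147·66 + 192·69 + 231·76 = 0 + 4720 + 9702 + 13248 + 17556 = 45226
Σ Rᵢ = 0 + 11 + 21 + 30 + 42 = 104
N̂ = 45226 / 104 ≈ 434.9 → 435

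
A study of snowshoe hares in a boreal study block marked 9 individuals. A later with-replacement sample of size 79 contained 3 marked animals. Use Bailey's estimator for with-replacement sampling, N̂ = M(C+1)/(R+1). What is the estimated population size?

N̂ = 9·(79+1)/(3+1) = 9·80/4 = 720/4 = 180

N = 180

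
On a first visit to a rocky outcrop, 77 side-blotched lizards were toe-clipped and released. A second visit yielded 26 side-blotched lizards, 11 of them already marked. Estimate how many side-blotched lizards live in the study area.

N = 182

Lincoln-Petersen assumes M/N = R/C, so N = M·C / R.
N = (77 × 26) / 11 = 2002 / 11 = 182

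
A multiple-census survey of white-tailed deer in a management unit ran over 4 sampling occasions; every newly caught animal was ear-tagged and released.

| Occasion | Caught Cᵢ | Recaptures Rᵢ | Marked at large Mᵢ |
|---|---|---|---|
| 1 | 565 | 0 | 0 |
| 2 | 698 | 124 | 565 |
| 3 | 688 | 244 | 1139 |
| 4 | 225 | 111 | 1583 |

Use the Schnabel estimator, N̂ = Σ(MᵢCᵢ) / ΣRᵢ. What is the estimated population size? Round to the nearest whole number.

Σ MᵢCᵢ = 0·565 + 565·698 + 1139·688 + 1583·225 = 0 + 394370 + 783632 + 356175 = 1534177
Σ Rᵢ = 0 + 124 + 244 + 111 = 479
N̂ = 1534177 / 479 ≈ 3202.9 → 3203

N ≈ 3203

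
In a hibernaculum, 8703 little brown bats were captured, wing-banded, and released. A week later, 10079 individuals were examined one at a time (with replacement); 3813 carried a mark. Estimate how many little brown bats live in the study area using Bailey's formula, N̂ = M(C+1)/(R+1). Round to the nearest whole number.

N̂ = 8703·(10079+1)/(3813+1) = 8703·10080/3814 = 87726240/3814 ≈ 23001.1 → 23001

N ≈ 23,001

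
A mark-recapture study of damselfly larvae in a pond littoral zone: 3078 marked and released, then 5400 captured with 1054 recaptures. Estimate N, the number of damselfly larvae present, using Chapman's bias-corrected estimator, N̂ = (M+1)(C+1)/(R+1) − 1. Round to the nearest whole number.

N̂ = (3078+1)(5400+1)/(1054+1) − 1 = 3079·5401/1055 − 1
= 16629679/1055 − 1 ≈ 15762.7 − 1 ≈ 15761.7 → 15762

N ≈ 15,762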